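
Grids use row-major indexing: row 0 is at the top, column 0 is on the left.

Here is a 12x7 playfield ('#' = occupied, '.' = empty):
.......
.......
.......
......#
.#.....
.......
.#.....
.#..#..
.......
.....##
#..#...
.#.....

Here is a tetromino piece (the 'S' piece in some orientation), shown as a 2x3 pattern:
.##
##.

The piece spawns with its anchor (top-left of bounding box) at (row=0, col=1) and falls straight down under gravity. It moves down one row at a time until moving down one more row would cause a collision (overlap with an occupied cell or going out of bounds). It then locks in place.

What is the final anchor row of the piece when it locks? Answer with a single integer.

Spawn at (row=0, col=1). Try each row:
  row 0: fits
  row 1: fits
  row 2: fits
  row 3: blocked -> lock at row 2

Answer: 2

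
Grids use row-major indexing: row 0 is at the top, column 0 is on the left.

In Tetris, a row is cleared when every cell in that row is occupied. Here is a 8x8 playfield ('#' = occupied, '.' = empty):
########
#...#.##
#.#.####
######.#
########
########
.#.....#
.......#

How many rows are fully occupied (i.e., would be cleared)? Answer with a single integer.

Answer: 3

Derivation:
Check each row:
  row 0: 0 empty cells -> FULL (clear)
  row 1: 4 empty cells -> not full
  row 2: 2 empty cells -> not full
  row 3: 1 empty cell -> not full
  row 4: 0 empty cells -> FULL (clear)
  row 5: 0 empty cells -> FULL (clear)
  row 6: 6 empty cells -> not full
  row 7: 7 empty cells -> not full
Total rows cleared: 3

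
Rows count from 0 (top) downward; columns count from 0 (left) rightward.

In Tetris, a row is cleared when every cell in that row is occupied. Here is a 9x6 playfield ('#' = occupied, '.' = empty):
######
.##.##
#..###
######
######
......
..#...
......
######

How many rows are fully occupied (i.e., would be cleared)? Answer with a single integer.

Answer: 4

Derivation:
Check each row:
  row 0: 0 empty cells -> FULL (clear)
  row 1: 2 empty cells -> not full
  row 2: 2 empty cells -> not full
  row 3: 0 empty cells -> FULL (clear)
  row 4: 0 empty cells -> FULL (clear)
  row 5: 6 empty cells -> not full
  row 6: 5 empty cells -> not full
  row 7: 6 empty cells -> not full
  row 8: 0 empty cells -> FULL (clear)
Total rows cleared: 4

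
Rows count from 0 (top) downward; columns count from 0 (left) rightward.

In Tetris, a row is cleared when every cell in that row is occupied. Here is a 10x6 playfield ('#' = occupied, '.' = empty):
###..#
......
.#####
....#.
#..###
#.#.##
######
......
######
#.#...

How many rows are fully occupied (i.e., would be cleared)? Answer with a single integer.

Answer: 2

Derivation:
Check each row:
  row 0: 2 empty cells -> not full
  row 1: 6 empty cells -> not full
  row 2: 1 empty cell -> not full
  row 3: 5 empty cells -> not full
  row 4: 2 empty cells -> not full
  row 5: 2 empty cells -> not full
  row 6: 0 empty cells -> FULL (clear)
  row 7: 6 empty cells -> not full
  row 8: 0 empty cells -> FULL (clear)
  row 9: 4 empty cells -> not full
Total rows cleared: 2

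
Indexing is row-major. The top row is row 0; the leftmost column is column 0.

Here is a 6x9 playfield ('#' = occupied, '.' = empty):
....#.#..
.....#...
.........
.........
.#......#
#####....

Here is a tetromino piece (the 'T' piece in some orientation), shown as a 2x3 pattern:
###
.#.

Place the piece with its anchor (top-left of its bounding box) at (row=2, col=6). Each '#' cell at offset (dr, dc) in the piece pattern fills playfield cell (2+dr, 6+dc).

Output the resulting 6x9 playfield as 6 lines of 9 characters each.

Fill (2+0,6+0) = (2,6)
Fill (2+0,6+1) = (2,7)
Fill (2+0,6+2) = (2,8)
Fill (2+1,6+1) = (3,7)

Answer: ....#.#..
.....#...
......###
.......#.
.#......#
#####....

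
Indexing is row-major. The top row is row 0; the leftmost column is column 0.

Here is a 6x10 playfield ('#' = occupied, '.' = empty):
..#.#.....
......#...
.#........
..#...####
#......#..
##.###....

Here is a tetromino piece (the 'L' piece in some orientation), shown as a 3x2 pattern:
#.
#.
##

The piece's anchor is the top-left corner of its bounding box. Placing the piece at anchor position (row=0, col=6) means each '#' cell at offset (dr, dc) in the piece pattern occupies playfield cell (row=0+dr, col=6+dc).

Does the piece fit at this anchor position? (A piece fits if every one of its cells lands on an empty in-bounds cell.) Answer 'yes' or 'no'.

Answer: no

Derivation:
Check each piece cell at anchor (0, 6):
  offset (0,0) -> (0,6): empty -> OK
  offset (1,0) -> (1,6): occupied ('#') -> FAIL
  offset (2,0) -> (2,6): empty -> OK
  offset (2,1) -> (2,7): empty -> OK
All cells valid: no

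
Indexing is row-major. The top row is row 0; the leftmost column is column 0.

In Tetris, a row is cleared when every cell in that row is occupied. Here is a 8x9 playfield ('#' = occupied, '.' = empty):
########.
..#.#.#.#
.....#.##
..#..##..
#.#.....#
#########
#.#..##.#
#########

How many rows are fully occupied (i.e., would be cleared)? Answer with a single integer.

Answer: 2

Derivation:
Check each row:
  row 0: 1 empty cell -> not full
  row 1: 5 empty cells -> not full
  row 2: 6 empty cells -> not full
  row 3: 6 empty cells -> not full
  row 4: 6 empty cells -> not full
  row 5: 0 empty cells -> FULL (clear)
  row 6: 4 empty cells -> not full
  row 7: 0 empty cells -> FULL (clear)
Total rows cleared: 2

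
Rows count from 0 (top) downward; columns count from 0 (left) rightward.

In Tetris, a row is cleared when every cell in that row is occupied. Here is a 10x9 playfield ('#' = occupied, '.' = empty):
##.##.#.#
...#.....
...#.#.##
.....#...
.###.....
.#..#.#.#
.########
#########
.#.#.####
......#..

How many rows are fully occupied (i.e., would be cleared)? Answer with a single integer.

Check each row:
  row 0: 3 empty cells -> not full
  row 1: 8 empty cells -> not full
  row 2: 5 empty cells -> not full
  row 3: 8 empty cells -> not full
  row 4: 6 empty cells -> not full
  row 5: 5 empty cells -> not full
  row 6: 1 empty cell -> not full
  row 7: 0 empty cells -> FULL (clear)
  row 8: 3 empty cells -> not full
  row 9: 8 empty cells -> not full
Total rows cleared: 1

Answer: 1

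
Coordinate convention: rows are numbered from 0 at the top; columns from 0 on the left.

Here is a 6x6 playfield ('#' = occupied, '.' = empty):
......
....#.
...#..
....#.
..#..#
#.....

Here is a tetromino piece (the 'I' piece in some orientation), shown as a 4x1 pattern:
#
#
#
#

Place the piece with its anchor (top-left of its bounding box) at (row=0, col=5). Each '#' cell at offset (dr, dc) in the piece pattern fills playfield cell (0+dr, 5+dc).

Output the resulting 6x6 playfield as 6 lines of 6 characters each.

Fill (0+0,5+0) = (0,5)
Fill (0+1,5+0) = (1,5)
Fill (0+2,5+0) = (2,5)
Fill (0+3,5+0) = (3,5)

Answer: .....#
....##
...#.#
....##
..#..#
#.....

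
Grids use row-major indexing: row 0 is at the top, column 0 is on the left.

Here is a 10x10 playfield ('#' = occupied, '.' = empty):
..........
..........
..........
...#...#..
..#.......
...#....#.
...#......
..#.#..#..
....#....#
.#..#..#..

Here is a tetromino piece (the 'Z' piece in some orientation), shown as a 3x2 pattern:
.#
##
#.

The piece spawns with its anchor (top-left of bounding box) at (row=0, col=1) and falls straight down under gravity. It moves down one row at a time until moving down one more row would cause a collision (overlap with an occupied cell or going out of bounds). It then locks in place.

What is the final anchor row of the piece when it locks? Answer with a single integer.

Spawn at (row=0, col=1). Try each row:
  row 0: fits
  row 1: fits
  row 2: fits
  row 3: blocked -> lock at row 2

Answer: 2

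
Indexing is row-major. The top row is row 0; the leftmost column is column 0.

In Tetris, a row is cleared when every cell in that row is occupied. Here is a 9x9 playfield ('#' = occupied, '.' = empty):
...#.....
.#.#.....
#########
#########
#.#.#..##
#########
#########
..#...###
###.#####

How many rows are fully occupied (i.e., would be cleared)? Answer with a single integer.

Answer: 4

Derivation:
Check each row:
  row 0: 8 empty cells -> not full
  row 1: 7 empty cells -> not full
  row 2: 0 empty cells -> FULL (clear)
  row 3: 0 empty cells -> FULL (clear)
  row 4: 4 empty cells -> not full
  row 5: 0 empty cells -> FULL (clear)
  row 6: 0 empty cells -> FULL (clear)
  row 7: 5 empty cells -> not full
  row 8: 1 empty cell -> not full
Total rows cleared: 4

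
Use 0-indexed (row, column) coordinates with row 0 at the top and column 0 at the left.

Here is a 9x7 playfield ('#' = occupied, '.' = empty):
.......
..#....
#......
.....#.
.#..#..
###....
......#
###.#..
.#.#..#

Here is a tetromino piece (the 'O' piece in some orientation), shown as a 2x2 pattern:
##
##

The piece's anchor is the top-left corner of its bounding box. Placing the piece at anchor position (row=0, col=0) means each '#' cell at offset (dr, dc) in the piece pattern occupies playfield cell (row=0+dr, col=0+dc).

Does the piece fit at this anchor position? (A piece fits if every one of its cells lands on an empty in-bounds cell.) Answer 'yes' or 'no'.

Check each piece cell at anchor (0, 0):
  offset (0,0) -> (0,0): empty -> OK
  offset (0,1) -> (0,1): empty -> OK
  offset (1,0) -> (1,0): empty -> OK
  offset (1,1) -> (1,1): empty -> OK
All cells valid: yes

Answer: yes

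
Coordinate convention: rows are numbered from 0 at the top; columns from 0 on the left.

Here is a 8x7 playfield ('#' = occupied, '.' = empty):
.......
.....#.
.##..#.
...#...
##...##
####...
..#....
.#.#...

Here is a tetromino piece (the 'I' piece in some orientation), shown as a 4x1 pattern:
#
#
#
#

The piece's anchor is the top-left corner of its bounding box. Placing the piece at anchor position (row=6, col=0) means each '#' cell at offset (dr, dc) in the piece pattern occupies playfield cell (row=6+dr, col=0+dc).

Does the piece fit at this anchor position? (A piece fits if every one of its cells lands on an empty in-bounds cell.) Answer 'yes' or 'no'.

Answer: no

Derivation:
Check each piece cell at anchor (6, 0):
  offset (0,0) -> (6,0): empty -> OK
  offset (1,0) -> (7,0): empty -> OK
  offset (2,0) -> (8,0): out of bounds -> FAIL
  offset (3,0) -> (9,0): out of bounds -> FAIL
All cells valid: no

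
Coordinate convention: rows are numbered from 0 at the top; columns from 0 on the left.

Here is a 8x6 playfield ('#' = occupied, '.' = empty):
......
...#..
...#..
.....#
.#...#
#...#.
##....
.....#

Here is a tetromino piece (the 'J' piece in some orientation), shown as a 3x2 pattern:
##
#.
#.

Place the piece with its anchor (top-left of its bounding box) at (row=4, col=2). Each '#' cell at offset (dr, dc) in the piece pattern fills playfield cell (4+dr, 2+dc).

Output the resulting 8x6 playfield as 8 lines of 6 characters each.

Fill (4+0,2+0) = (4,2)
Fill (4+0,2+1) = (4,3)
Fill (4+1,2+0) = (5,2)
Fill (4+2,2+0) = (6,2)

Answer: ......
...#..
...#..
.....#
.###.#
#.#.#.
###...
.....#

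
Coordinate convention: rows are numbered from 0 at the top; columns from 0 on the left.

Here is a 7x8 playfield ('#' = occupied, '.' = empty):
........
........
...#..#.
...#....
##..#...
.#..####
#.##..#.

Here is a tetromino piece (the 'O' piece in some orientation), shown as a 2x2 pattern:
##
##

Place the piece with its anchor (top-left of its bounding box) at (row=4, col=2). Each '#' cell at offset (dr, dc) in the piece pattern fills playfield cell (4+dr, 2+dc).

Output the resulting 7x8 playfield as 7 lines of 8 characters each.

Answer: ........
........
...#..#.
...#....
#####...
.#######
#.##..#.

Derivation:
Fill (4+0,2+0) = (4,2)
Fill (4+0,2+1) = (4,3)
Fill (4+1,2+0) = (5,2)
Fill (4+1,2+1) = (5,3)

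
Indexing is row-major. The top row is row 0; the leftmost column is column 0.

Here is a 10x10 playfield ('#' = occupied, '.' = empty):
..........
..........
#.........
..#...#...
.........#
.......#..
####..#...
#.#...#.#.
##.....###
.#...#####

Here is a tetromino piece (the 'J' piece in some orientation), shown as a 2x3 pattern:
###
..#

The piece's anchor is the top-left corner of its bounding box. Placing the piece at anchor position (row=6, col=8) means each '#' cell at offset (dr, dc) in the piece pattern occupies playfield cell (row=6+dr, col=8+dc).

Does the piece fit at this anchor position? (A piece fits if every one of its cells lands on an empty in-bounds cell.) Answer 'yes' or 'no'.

Answer: no

Derivation:
Check each piece cell at anchor (6, 8):
  offset (0,0) -> (6,8): empty -> OK
  offset (0,1) -> (6,9): empty -> OK
  offset (0,2) -> (6,10): out of bounds -> FAIL
  offset (1,2) -> (7,10): out of bounds -> FAIL
All cells valid: no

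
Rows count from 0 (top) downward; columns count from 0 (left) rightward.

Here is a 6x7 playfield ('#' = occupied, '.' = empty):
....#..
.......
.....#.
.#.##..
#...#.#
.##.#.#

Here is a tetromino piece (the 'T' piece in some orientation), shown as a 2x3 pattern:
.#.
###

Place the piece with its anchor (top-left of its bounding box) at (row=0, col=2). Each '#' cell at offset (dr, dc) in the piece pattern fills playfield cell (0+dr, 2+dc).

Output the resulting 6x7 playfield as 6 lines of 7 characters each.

Answer: ...##..
..###..
.....#.
.#.##..
#...#.#
.##.#.#

Derivation:
Fill (0+0,2+1) = (0,3)
Fill (0+1,2+0) = (1,2)
Fill (0+1,2+1) = (1,3)
Fill (0+1,2+2) = (1,4)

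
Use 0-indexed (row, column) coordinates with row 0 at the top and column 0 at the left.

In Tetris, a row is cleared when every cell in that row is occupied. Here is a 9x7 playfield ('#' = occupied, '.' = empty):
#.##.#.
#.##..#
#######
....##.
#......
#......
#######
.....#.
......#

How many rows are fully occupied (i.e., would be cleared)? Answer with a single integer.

Check each row:
  row 0: 3 empty cells -> not full
  row 1: 3 empty cells -> not full
  row 2: 0 empty cells -> FULL (clear)
  row 3: 5 empty cells -> not full
  row 4: 6 empty cells -> not full
  row 5: 6 empty cells -> not full
  row 6: 0 empty cells -> FULL (clear)
  row 7: 6 empty cells -> not full
  row 8: 6 empty cells -> not full
Total rows cleared: 2

Answer: 2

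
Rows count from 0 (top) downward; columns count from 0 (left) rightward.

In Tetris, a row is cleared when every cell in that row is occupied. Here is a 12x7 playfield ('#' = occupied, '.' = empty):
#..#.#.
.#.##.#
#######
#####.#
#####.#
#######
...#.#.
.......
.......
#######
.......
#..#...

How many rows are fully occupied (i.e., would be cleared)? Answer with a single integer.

Answer: 3

Derivation:
Check each row:
  row 0: 4 empty cells -> not full
  row 1: 3 empty cells -> not full
  row 2: 0 empty cells -> FULL (clear)
  row 3: 1 empty cell -> not full
  row 4: 1 empty cell -> not full
  row 5: 0 empty cells -> FULL (clear)
  row 6: 5 empty cells -> not full
  row 7: 7 empty cells -> not full
  row 8: 7 empty cells -> not full
  row 9: 0 empty cells -> FULL (clear)
  row 10: 7 empty cells -> not full
  row 11: 5 empty cells -> not full
Total rows cleared: 3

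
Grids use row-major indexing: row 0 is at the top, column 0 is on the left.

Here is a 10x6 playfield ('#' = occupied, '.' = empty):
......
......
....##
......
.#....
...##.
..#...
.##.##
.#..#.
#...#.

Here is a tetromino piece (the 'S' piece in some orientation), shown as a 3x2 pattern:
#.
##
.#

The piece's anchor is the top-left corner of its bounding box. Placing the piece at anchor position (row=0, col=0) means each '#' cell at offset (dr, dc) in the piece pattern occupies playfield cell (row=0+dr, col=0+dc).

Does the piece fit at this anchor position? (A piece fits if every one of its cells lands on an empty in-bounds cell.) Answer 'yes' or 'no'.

Check each piece cell at anchor (0, 0):
  offset (0,0) -> (0,0): empty -> OK
  offset (1,0) -> (1,0): empty -> OK
  offset (1,1) -> (1,1): empty -> OK
  offset (2,1) -> (2,1): empty -> OK
All cells valid: yes

Answer: yes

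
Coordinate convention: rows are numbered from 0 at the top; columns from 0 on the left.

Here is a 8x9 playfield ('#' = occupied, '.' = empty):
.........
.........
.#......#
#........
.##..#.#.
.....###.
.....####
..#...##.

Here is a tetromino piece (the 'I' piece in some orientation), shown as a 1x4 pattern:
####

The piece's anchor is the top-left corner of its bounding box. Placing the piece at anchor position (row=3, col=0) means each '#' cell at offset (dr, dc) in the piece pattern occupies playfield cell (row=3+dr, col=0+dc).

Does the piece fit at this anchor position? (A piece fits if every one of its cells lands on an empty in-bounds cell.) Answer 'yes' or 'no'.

Answer: no

Derivation:
Check each piece cell at anchor (3, 0):
  offset (0,0) -> (3,0): occupied ('#') -> FAIL
  offset (0,1) -> (3,1): empty -> OK
  offset (0,2) -> (3,2): empty -> OK
  offset (0,3) -> (3,3): empty -> OK
All cells valid: no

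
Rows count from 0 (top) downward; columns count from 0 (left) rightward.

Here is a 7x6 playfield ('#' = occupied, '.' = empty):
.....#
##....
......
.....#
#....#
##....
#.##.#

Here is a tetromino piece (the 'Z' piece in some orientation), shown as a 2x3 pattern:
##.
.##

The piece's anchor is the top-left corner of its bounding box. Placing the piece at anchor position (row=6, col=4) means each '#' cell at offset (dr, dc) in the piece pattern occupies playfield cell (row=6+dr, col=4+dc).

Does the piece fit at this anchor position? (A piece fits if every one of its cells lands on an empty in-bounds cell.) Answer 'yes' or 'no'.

Check each piece cell at anchor (6, 4):
  offset (0,0) -> (6,4): empty -> OK
  offset (0,1) -> (6,5): occupied ('#') -> FAIL
  offset (1,1) -> (7,5): out of bounds -> FAIL
  offset (1,2) -> (7,6): out of bounds -> FAIL
All cells valid: no

Answer: no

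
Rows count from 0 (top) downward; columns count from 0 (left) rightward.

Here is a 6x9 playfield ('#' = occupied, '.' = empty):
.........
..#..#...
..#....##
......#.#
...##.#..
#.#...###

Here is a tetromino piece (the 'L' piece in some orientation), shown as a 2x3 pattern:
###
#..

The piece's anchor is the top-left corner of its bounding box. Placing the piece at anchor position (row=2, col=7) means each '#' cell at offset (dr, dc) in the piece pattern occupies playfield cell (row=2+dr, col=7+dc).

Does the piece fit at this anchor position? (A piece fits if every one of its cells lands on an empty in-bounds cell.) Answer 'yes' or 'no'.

Answer: no

Derivation:
Check each piece cell at anchor (2, 7):
  offset (0,0) -> (2,7): occupied ('#') -> FAIL
  offset (0,1) -> (2,8): occupied ('#') -> FAIL
  offset (0,2) -> (2,9): out of bounds -> FAIL
  offset (1,0) -> (3,7): empty -> OK
All cells valid: no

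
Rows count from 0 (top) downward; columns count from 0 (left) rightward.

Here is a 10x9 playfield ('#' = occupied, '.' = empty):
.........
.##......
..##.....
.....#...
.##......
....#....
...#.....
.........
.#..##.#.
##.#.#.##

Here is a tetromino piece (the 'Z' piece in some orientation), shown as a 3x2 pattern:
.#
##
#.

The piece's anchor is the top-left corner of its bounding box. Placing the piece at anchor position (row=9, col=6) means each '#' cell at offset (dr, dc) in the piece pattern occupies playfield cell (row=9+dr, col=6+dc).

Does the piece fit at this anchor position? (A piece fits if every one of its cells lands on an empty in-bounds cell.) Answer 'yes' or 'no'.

Check each piece cell at anchor (9, 6):
  offset (0,1) -> (9,7): occupied ('#') -> FAIL
  offset (1,0) -> (10,6): out of bounds -> FAIL
  offset (1,1) -> (10,7): out of bounds -> FAIL
  offset (2,0) -> (11,6): out of bounds -> FAIL
All cells valid: no

Answer: no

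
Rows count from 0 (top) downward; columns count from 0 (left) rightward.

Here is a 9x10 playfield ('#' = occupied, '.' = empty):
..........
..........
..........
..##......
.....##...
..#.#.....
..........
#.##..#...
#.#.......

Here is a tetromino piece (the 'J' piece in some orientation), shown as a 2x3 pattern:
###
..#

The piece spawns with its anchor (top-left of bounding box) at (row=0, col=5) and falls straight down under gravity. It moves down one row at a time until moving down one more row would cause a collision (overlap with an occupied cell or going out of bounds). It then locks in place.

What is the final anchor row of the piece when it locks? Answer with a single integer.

Spawn at (row=0, col=5). Try each row:
  row 0: fits
  row 1: fits
  row 2: fits
  row 3: fits
  row 4: blocked -> lock at row 3

Answer: 3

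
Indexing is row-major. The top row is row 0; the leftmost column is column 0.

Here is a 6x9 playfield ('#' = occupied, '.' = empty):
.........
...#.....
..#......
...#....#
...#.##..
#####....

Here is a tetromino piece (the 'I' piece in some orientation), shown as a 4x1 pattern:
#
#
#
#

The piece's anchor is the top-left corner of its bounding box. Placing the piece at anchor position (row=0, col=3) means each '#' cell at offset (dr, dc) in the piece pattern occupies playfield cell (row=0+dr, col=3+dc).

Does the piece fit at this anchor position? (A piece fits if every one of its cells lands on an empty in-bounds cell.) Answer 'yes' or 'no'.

Answer: no

Derivation:
Check each piece cell at anchor (0, 3):
  offset (0,0) -> (0,3): empty -> OK
  offset (1,0) -> (1,3): occupied ('#') -> FAIL
  offset (2,0) -> (2,3): empty -> OK
  offset (3,0) -> (3,3): occupied ('#') -> FAIL
All cells valid: no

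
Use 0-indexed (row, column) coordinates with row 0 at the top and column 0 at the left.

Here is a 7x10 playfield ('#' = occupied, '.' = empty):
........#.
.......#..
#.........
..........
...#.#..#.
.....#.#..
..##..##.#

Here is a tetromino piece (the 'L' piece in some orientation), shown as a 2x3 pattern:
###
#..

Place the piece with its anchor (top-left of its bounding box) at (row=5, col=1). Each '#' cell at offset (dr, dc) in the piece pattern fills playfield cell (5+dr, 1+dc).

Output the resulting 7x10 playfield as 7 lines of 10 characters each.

Fill (5+0,1+0) = (5,1)
Fill (5+0,1+1) = (5,2)
Fill (5+0,1+2) = (5,3)
Fill (5+1,1+0) = (6,1)

Answer: ........#.
.......#..
#.........
..........
...#.#..#.
.###.#.#..
.###..##.#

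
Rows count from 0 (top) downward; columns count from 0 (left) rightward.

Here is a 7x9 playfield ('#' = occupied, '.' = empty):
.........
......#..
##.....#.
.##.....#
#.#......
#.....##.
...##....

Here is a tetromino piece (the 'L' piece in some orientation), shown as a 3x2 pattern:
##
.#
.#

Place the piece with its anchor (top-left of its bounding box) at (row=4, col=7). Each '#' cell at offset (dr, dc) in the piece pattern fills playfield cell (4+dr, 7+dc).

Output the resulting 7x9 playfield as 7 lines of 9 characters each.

Answer: .........
......#..
##.....#.
.##.....#
#.#....##
#.....###
...##...#

Derivation:
Fill (4+0,7+0) = (4,7)
Fill (4+0,7+1) = (4,8)
Fill (4+1,7+1) = (5,8)
Fill (4+2,7+1) = (6,8)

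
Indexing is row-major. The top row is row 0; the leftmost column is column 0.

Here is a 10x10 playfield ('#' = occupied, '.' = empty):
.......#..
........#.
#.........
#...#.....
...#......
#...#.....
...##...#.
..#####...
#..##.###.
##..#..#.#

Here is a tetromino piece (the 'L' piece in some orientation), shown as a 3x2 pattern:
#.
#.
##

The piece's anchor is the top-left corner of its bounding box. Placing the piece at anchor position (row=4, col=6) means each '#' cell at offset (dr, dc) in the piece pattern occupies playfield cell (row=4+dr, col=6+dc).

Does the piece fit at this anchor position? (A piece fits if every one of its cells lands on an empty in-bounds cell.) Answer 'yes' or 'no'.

Answer: yes

Derivation:
Check each piece cell at anchor (4, 6):
  offset (0,0) -> (4,6): empty -> OK
  offset (1,0) -> (5,6): empty -> OK
  offset (2,0) -> (6,6): empty -> OK
  offset (2,1) -> (6,7): empty -> OK
All cells valid: yes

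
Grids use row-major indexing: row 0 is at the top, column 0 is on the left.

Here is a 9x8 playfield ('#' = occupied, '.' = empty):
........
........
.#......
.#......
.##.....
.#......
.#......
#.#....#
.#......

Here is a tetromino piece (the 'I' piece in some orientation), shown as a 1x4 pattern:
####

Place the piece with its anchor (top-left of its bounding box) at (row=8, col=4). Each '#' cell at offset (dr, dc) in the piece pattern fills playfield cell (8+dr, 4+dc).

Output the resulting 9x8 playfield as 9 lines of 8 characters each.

Answer: ........
........
.#......
.#......
.##.....
.#......
.#......
#.#....#
.#..####

Derivation:
Fill (8+0,4+0) = (8,4)
Fill (8+0,4+1) = (8,5)
Fill (8+0,4+2) = (8,6)
Fill (8+0,4+3) = (8,7)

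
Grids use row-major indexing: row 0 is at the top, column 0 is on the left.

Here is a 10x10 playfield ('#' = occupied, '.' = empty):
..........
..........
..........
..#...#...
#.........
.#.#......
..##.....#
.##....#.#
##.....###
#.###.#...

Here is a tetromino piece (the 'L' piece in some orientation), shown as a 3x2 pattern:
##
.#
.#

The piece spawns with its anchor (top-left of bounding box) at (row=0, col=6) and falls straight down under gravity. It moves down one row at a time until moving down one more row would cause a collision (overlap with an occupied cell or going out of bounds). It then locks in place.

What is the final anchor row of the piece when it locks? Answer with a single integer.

Spawn at (row=0, col=6). Try each row:
  row 0: fits
  row 1: fits
  row 2: fits
  row 3: blocked -> lock at row 2

Answer: 2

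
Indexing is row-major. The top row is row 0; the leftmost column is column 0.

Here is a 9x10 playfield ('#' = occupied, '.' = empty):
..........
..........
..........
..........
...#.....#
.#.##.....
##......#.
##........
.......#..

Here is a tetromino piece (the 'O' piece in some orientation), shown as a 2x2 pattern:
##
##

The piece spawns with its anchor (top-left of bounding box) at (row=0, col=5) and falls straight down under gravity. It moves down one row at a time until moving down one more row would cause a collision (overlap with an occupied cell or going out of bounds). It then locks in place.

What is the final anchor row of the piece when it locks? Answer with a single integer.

Answer: 7

Derivation:
Spawn at (row=0, col=5). Try each row:
  row 0: fits
  row 1: fits
  row 2: fits
  row 3: fits
  row 4: fits
  row 5: fits
  row 6: fits
  row 7: fits
  row 8: blocked -> lock at row 7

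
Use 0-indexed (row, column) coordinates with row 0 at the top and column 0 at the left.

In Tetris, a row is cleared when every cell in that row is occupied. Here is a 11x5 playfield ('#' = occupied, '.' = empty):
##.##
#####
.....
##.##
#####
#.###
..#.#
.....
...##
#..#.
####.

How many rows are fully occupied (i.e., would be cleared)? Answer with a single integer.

Check each row:
  row 0: 1 empty cell -> not full
  row 1: 0 empty cells -> FULL (clear)
  row 2: 5 empty cells -> not full
  row 3: 1 empty cell -> not full
  row 4: 0 empty cells -> FULL (clear)
  row 5: 1 empty cell -> not full
  row 6: 3 empty cells -> not full
  row 7: 5 empty cells -> not full
  row 8: 3 empty cells -> not full
  row 9: 3 empty cells -> not full
  row 10: 1 empty cell -> not full
Total rows cleared: 2

Answer: 2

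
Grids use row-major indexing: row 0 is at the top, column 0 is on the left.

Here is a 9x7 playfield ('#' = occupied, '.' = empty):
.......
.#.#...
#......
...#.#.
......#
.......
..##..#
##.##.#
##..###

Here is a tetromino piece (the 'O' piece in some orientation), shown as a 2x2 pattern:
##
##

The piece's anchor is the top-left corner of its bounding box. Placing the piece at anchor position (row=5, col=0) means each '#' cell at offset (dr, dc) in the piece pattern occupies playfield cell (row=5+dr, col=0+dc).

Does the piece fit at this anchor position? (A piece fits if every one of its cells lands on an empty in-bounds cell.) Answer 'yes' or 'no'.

Answer: yes

Derivation:
Check each piece cell at anchor (5, 0):
  offset (0,0) -> (5,0): empty -> OK
  offset (0,1) -> (5,1): empty -> OK
  offset (1,0) -> (6,0): empty -> OK
  offset (1,1) -> (6,1): empty -> OK
All cells valid: yes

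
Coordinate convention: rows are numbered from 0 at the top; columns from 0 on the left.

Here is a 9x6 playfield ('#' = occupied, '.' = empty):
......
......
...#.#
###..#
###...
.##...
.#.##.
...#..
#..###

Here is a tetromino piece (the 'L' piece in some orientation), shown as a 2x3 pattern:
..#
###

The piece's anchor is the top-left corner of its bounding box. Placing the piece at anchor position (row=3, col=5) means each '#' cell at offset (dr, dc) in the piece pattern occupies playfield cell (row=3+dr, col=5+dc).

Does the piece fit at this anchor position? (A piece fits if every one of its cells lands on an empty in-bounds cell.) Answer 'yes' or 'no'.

Check each piece cell at anchor (3, 5):
  offset (0,2) -> (3,7): out of bounds -> FAIL
  offset (1,0) -> (4,5): empty -> OK
  offset (1,1) -> (4,6): out of bounds -> FAIL
  offset (1,2) -> (4,7): out of bounds -> FAIL
All cells valid: no

Answer: no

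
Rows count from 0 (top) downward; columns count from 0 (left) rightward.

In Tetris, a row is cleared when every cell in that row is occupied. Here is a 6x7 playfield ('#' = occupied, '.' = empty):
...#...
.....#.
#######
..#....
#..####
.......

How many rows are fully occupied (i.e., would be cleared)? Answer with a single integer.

Check each row:
  row 0: 6 empty cells -> not full
  row 1: 6 empty cells -> not full
  row 2: 0 empty cells -> FULL (clear)
  row 3: 6 empty cells -> not full
  row 4: 2 empty cells -> not full
  row 5: 7 empty cells -> not full
Total rows cleared: 1

Answer: 1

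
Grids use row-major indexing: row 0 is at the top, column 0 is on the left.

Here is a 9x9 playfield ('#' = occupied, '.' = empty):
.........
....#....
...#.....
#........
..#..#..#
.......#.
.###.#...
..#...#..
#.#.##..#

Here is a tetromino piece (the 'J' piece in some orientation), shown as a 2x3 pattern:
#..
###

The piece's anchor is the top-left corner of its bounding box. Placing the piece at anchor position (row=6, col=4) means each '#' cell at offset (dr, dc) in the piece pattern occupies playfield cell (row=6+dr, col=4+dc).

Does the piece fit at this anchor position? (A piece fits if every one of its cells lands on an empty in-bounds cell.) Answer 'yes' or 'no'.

Check each piece cell at anchor (6, 4):
  offset (0,0) -> (6,4): empty -> OK
  offset (1,0) -> (7,4): empty -> OK
  offset (1,1) -> (7,5): empty -> OK
  offset (1,2) -> (7,6): occupied ('#') -> FAIL
All cells valid: no

Answer: no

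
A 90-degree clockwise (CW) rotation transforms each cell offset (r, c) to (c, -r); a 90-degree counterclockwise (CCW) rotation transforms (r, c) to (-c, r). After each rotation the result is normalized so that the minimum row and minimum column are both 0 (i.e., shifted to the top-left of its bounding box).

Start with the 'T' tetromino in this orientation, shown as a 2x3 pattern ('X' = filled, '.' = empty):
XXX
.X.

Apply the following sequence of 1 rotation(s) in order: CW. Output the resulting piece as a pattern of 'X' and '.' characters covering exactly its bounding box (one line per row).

Start:
XXX
.X.
After rotation 1 (CW):
.X
XX
.X

Answer: .X
XX
.X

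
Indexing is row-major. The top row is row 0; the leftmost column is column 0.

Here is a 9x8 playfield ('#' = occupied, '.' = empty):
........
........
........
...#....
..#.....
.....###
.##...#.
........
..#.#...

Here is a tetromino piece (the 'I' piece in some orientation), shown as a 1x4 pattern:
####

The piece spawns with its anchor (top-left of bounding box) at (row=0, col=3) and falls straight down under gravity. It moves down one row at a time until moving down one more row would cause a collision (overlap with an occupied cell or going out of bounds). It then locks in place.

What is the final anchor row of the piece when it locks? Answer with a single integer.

Answer: 2

Derivation:
Spawn at (row=0, col=3). Try each row:
  row 0: fits
  row 1: fits
  row 2: fits
  row 3: blocked -> lock at row 2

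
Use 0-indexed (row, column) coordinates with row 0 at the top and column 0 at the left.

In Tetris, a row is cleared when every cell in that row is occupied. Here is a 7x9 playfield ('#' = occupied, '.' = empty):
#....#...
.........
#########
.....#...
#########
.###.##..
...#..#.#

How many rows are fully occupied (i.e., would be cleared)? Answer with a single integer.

Answer: 2

Derivation:
Check each row:
  row 0: 7 empty cells -> not full
  row 1: 9 empty cells -> not full
  row 2: 0 empty cells -> FULL (clear)
  row 3: 8 empty cells -> not full
  row 4: 0 empty cells -> FULL (clear)
  row 5: 4 empty cells -> not full
  row 6: 6 empty cells -> not full
Total rows cleared: 2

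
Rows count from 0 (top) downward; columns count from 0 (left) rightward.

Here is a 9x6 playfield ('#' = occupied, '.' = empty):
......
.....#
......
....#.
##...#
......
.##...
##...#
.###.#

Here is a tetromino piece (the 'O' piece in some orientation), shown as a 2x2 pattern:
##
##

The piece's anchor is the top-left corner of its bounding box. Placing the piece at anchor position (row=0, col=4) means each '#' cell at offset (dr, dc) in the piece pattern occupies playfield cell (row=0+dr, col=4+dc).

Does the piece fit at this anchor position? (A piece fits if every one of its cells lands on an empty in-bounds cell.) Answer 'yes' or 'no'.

Check each piece cell at anchor (0, 4):
  offset (0,0) -> (0,4): empty -> OK
  offset (0,1) -> (0,5): empty -> OK
  offset (1,0) -> (1,4): empty -> OK
  offset (1,1) -> (1,5): occupied ('#') -> FAIL
All cells valid: no

Answer: no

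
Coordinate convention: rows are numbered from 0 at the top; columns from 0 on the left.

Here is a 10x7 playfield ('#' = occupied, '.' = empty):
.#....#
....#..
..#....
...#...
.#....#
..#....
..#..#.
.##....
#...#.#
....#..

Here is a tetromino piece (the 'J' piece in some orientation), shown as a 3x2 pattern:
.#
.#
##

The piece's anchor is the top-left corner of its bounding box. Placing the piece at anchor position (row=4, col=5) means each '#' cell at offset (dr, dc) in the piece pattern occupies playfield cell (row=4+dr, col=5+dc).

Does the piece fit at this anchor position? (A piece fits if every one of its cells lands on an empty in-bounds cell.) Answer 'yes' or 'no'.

Check each piece cell at anchor (4, 5):
  offset (0,1) -> (4,6): occupied ('#') -> FAIL
  offset (1,1) -> (5,6): empty -> OK
  offset (2,0) -> (6,5): occupied ('#') -> FAIL
  offset (2,1) -> (6,6): empty -> OK
All cells valid: no

Answer: no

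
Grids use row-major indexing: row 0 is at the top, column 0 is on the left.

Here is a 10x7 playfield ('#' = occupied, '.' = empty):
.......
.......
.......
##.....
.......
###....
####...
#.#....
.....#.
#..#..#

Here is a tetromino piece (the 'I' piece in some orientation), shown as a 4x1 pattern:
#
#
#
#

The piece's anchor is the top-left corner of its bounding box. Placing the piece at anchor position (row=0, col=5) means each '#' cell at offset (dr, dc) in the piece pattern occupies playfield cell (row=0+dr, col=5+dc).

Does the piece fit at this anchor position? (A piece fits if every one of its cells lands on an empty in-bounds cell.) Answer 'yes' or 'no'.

Answer: yes

Derivation:
Check each piece cell at anchor (0, 5):
  offset (0,0) -> (0,5): empty -> OK
  offset (1,0) -> (1,5): empty -> OK
  offset (2,0) -> (2,5): empty -> OK
  offset (3,0) -> (3,5): empty -> OK
All cells valid: yes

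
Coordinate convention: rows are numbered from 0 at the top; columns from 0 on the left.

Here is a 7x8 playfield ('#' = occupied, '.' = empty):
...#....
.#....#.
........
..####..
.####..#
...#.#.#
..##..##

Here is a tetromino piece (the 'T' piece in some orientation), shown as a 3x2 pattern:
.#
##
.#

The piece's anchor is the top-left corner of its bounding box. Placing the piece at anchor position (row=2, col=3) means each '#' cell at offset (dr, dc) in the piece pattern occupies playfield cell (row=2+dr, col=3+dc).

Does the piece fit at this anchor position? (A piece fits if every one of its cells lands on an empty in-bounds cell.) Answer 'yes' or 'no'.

Check each piece cell at anchor (2, 3):
  offset (0,1) -> (2,4): empty -> OK
  offset (1,0) -> (3,3): occupied ('#') -> FAIL
  offset (1,1) -> (3,4): occupied ('#') -> FAIL
  offset (2,1) -> (4,4): occupied ('#') -> FAIL
All cells valid: no

Answer: no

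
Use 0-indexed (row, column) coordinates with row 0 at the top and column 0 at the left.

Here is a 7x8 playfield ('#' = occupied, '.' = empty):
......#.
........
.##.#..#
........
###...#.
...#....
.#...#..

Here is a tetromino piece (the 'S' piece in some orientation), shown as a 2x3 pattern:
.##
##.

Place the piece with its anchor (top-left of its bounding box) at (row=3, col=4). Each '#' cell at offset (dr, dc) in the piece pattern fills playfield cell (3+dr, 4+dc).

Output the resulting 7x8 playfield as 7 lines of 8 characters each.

Answer: ......#.
........
.##.#..#
.....##.
###.###.
...#....
.#...#..

Derivation:
Fill (3+0,4+1) = (3,5)
Fill (3+0,4+2) = (3,6)
Fill (3+1,4+0) = (4,4)
Fill (3+1,4+1) = (4,5)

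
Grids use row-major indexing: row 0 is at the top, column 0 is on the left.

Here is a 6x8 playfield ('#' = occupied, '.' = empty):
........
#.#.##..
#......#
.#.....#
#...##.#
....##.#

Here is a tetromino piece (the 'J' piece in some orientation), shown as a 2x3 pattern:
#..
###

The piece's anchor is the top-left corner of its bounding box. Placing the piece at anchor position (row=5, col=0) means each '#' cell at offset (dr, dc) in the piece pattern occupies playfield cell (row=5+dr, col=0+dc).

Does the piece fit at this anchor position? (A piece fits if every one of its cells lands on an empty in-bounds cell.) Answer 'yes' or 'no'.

Answer: no

Derivation:
Check each piece cell at anchor (5, 0):
  offset (0,0) -> (5,0): empty -> OK
  offset (1,0) -> (6,0): out of bounds -> FAIL
  offset (1,1) -> (6,1): out of bounds -> FAIL
  offset (1,2) -> (6,2): out of bounds -> FAIL
All cells valid: no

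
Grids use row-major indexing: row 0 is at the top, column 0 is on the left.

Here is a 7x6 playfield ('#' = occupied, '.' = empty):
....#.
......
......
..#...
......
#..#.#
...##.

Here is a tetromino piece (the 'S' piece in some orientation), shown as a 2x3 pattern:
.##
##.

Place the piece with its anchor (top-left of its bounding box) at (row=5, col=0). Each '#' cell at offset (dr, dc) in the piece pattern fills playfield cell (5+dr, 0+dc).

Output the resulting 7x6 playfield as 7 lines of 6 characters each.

Fill (5+0,0+1) = (5,1)
Fill (5+0,0+2) = (5,2)
Fill (5+1,0+0) = (6,0)
Fill (5+1,0+1) = (6,1)

Answer: ....#.
......
......
..#...
......
####.#
##.##.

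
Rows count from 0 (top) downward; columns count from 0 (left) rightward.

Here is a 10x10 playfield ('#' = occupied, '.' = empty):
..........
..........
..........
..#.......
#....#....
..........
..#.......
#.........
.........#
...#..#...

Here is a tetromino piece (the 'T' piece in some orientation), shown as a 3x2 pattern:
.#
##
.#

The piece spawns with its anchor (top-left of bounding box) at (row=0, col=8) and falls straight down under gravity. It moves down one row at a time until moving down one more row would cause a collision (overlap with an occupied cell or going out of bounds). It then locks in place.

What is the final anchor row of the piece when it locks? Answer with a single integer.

Answer: 5

Derivation:
Spawn at (row=0, col=8). Try each row:
  row 0: fits
  row 1: fits
  row 2: fits
  row 3: fits
  row 4: fits
  row 5: fits
  row 6: blocked -> lock at row 5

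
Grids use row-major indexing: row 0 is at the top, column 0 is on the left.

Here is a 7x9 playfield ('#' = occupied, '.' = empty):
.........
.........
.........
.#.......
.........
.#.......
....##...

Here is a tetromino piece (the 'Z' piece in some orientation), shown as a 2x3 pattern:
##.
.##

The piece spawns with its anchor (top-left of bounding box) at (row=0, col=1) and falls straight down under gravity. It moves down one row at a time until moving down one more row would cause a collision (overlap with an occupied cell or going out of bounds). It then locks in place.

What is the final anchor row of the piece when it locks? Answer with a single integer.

Spawn at (row=0, col=1). Try each row:
  row 0: fits
  row 1: fits
  row 2: fits
  row 3: blocked -> lock at row 2

Answer: 2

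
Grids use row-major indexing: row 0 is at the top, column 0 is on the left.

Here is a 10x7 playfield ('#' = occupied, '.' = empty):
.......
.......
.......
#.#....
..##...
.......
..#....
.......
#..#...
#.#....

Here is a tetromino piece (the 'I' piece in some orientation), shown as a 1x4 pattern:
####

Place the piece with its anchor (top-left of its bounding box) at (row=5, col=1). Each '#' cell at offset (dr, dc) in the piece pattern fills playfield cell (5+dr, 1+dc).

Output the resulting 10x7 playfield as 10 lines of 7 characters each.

Answer: .......
.......
.......
#.#....
..##...
.####..
..#....
.......
#..#...
#.#....

Derivation:
Fill (5+0,1+0) = (5,1)
Fill (5+0,1+1) = (5,2)
Fill (5+0,1+2) = (5,3)
Fill (5+0,1+3) = (5,4)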